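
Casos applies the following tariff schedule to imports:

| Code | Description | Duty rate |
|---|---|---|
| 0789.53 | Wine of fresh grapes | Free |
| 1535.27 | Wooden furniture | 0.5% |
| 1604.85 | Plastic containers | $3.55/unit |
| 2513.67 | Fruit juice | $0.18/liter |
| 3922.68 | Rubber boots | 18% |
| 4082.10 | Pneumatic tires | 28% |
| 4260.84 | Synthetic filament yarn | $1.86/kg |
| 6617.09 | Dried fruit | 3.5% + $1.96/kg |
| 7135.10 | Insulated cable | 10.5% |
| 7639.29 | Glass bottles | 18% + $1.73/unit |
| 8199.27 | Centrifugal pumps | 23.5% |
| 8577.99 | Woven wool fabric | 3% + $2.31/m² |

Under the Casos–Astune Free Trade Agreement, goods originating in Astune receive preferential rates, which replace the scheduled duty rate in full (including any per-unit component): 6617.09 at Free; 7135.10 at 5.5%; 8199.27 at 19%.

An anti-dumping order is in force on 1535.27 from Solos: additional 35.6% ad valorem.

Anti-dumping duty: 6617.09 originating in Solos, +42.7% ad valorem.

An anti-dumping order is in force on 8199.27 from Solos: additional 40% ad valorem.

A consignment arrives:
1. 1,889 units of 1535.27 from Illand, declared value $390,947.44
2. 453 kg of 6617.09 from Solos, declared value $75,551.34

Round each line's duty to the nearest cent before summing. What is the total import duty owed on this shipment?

$37,747.34

Line 1 (1535.27, Illand, 1,889 units, $390,947.44):
Base rate for 1535.27 is 0.5%.
The additional-duty order on 1535.27 targets Solos, not Illand; it does not apply.
Duty = $390,947.44 × 0.5% = $1,954.74.
Line 2 (6617.09, Solos, 453 kg, $75,551.34):
Base rate for 6617.09 is 3.5% + $1.96/kg.
6617.09 has an FTA preferential rate, but origin Solos is not Astune; base rate stands.
Additional duty on 6617.09 from Solos: +42.7%. Applied ad valorem rate: 3.5% + 42.7% = 46.2%.
Duty = $75,551.34 × 46.2% + 453 × $1.96 = $35,792.60.
Total = $1,954.74 + $35,792.60 = $37,747.34.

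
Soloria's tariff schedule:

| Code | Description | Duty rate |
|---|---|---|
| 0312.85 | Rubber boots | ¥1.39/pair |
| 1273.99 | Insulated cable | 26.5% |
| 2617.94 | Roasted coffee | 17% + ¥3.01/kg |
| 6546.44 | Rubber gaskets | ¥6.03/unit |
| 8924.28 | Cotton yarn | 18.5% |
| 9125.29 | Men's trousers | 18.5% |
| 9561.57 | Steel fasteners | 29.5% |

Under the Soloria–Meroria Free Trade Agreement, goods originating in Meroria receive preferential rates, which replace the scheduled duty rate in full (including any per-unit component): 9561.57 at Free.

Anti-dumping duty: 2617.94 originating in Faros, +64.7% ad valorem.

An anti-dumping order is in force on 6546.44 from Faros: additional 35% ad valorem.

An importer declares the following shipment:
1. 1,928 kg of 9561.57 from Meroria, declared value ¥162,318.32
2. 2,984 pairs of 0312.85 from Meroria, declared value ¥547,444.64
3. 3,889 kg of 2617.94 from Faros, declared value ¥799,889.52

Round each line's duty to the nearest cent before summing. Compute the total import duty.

¥669,363.39

Line 1 (9561.57, Meroria, 1,928 kg, ¥162,318.32):
Base rate for 9561.57 is 29.5%.
Origin Meroria qualifies under the Soloria–Meroria agreement and 9561.57 is covered: preferential rate Free applies instead.
Duty = ¥162,318.32 × 0% = ¥0.00.
Line 2 (0312.85, Meroria, 2,984 pairs, ¥547,444.64):
Base rate for 0312.85 is ¥1.39/pair.
Origin Meroria is the FTA partner but 0312.85 is not on the preference list; base rate stands.
Duty = 2,984 × ¥1.39 = ¥4,147.76.
Line 3 (2617.94, Faros, 3,889 kg, ¥799,889.52):
Base rate for 2617.94 is 17% + ¥3.01/kg.
Additional duty on 2617.94 from Faros: +64.7%. Applied ad valorem rate: 17% + 64.7% = 81.7%.
Duty = ¥799,889.52 × 81.7% + 3,889 × ¥3.01 = ¥665,215.63.
Total = ¥0.00 + ¥4,147.76 + ¥665,215.63 = ¥669,363.39.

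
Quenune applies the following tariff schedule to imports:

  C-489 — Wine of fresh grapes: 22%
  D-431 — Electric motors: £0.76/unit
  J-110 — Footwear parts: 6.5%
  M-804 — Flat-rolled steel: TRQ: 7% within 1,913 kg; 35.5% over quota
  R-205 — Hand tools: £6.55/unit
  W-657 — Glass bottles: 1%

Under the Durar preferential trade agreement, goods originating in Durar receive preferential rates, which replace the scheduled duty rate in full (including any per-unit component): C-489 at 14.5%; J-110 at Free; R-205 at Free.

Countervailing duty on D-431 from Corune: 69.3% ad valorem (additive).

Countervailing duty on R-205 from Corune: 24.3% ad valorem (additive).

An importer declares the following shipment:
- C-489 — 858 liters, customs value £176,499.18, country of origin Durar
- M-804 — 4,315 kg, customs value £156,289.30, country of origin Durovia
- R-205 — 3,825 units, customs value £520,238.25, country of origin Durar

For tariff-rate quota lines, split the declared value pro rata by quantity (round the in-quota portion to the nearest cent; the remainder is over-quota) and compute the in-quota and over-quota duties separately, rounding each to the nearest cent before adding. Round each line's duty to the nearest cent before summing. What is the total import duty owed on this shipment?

Line 1 (C-489, Durar, 858 liters, £176,499.18):
Base rate for C-489 is 22%.
Origin Durar qualifies under the Quenune–Durar agreement and C-489 is covered: preferential rate 14.5% applies instead.
Duty = £176,499.18 × 14.5% = £25,592.38.
Line 2 (M-804, Durovia, 4,315 kg, £156,289.30):
Code M-804 is under a tariff-rate quota (threshold 1,913 kg). In-quota: 1,913 kg at 7%; over-quota: 2,402 kg at 35.5%.
Pro-rata value split: in-quota = £156,289.30 × 1,913/4,315 = £69,288.86; over-quota = £156,289.30 − £69,288.86 = £87,000.44.
In-quota duty = £69,288.86 × 7% = £4,850.22. Over-quota duty = £87,000.44 × 35.5% = £30,885.16.
Line duty = £4,850.22 + £30,885.16 = £35,735.38.
Line 3 (R-205, Durar, 3,825 units, £520,238.25):
Base rate for R-205 is £6.55/unit.
Origin Durar qualifies under the Quenune–Durar agreement and R-205 is covered: preferential rate Free applies instead.
The additional-duty order on R-205 targets Corune, not Durar; it does not apply.
Duty = £520,238.25 × 0% = £0.00.
Total = £25,592.38 + £35,735.38 + £0.00 = £61,327.76.

£61,327.76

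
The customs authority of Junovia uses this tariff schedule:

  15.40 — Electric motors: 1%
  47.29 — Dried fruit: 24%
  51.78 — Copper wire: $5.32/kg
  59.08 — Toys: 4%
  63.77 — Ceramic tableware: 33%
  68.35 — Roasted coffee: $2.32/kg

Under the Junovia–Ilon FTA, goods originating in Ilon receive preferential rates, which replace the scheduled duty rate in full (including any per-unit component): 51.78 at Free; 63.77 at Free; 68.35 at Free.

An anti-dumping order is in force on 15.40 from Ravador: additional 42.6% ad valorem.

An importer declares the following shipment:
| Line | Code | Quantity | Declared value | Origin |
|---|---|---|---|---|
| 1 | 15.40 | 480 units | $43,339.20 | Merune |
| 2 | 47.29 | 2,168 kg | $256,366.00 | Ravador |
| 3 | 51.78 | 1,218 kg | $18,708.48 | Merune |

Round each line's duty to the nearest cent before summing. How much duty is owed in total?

$68,440.99

Line 1 (15.40, Merune, 480 units, $43,339.20):
Base rate for 15.40 is 1%.
The additional-duty order on 15.40 targets Ravador, not Merune; it does not apply.
Duty = $43,339.20 × 1% = $433.39.
Line 2 (47.29, Ravador, 2,168 kg, $256,366.00):
Base rate for 47.29 is 24%.
Duty = $256,366.00 × 24% = $61,527.84.
Line 3 (51.78, Merune, 1,218 kg, $18,708.48):
Base rate for 51.78 is $5.32/kg.
51.78 has an FTA preferential rate, but origin Merune is not Ilon; base rate stands.
Duty = 1,218 × $5.32 = $6,479.76.
Total = $433.39 + $61,527.84 + $6,479.76 = $68,440.99.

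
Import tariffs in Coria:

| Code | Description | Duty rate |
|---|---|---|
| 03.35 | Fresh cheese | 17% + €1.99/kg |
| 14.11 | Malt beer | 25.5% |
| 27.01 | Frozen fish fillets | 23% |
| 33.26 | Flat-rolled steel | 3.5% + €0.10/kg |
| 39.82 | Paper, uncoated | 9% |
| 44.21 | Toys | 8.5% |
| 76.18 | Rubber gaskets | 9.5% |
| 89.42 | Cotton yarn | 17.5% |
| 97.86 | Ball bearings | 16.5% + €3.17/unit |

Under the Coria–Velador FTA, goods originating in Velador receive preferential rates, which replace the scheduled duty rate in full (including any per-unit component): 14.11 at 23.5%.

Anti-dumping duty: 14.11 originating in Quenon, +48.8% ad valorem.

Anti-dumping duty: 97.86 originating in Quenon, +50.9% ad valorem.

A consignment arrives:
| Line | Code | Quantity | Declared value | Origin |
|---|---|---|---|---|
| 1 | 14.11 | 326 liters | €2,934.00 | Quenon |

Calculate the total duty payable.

Line 1 (14.11, Quenon, 326 liters, €2,934.00):
Base rate for 14.11 is 25.5%.
14.11 has an FTA preferential rate, but origin Quenon is not Velador; base rate stands.
Additional duty on 14.11 from Quenon: +48.8%. Applied ad valorem rate: 25.5% + 48.8% = 74.3%.
Duty = €2,934.00 × 74.3% = €2,179.96.

€2,179.96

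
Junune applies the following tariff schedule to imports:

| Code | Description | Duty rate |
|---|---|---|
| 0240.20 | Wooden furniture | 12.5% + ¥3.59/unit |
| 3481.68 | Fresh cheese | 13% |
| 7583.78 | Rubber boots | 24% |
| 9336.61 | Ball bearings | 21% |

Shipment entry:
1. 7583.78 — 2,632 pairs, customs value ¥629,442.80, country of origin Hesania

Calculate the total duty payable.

¥151,066.27

Line 1 (7583.78, Hesania, 2,632 pairs, ¥629,442.80):
Base rate for 7583.78 is 24%.
Duty = ¥629,442.80 × 24% = ¥151,066.27.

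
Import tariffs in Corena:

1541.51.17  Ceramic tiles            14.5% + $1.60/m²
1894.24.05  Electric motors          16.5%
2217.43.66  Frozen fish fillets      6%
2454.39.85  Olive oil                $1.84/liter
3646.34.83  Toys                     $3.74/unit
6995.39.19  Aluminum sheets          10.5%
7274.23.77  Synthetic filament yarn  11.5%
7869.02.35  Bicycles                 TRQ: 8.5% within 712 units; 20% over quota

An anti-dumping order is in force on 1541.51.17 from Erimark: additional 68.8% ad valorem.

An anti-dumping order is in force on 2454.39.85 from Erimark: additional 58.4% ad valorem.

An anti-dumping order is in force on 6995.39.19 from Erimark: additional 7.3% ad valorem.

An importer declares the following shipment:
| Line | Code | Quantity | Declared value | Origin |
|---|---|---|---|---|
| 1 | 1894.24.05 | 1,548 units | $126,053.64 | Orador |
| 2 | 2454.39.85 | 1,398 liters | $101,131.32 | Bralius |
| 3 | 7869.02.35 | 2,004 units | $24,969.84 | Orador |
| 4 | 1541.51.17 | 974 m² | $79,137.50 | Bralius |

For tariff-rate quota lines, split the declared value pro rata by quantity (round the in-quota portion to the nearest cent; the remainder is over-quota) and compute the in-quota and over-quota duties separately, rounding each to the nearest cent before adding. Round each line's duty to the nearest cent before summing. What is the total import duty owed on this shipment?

Line 1 (1894.24.05, Orador, 1,548 units, $126,053.64):
Base rate for 1894.24.05 is 16.5%.
Duty = $126,053.64 × 16.5% = $20,798.85.
Line 2 (2454.39.85, Bralius, 1,398 liters, $101,131.32):
Base rate for 2454.39.85 is $1.84/liter.
The additional-duty order on 2454.39.85 targets Erimark, not Bralius; it does not apply.
Duty = 1,398 × $1.84 = $2,572.32.
Line 3 (7869.02.35, Orador, 2,004 units, $24,969.84):
Code 7869.02.35 is under a tariff-rate quota (threshold 712 units). In-quota: 712 units at 8.5%; over-quota: 1,292 units at 20%.
Pro-rata value split: in-quota = $24,969.84 × 712/2,004 = $8,871.52; over-quota = $24,969.84 − $8,871.52 = $16,098.32.
In-quota duty = $8,871.52 × 8.5% = $754.08. Over-quota duty = $16,098.32 × 20% = $3,219.66.
Line duty = $754.08 + $3,219.66 = $3,973.74.
Line 4 (1541.51.17, Bralius, 974 m², $79,137.50):
Base rate for 1541.51.17 is 14.5% + $1.60/m².
The additional-duty order on 1541.51.17 targets Erimark, not Bralius; it does not apply.
Duty = $79,137.50 × 14.5% + 974 × $1.60 = $13,033.34.
Total = $20,798.85 + $2,572.32 + $3,973.74 + $13,033.34 = $40,378.25.

$40,378.25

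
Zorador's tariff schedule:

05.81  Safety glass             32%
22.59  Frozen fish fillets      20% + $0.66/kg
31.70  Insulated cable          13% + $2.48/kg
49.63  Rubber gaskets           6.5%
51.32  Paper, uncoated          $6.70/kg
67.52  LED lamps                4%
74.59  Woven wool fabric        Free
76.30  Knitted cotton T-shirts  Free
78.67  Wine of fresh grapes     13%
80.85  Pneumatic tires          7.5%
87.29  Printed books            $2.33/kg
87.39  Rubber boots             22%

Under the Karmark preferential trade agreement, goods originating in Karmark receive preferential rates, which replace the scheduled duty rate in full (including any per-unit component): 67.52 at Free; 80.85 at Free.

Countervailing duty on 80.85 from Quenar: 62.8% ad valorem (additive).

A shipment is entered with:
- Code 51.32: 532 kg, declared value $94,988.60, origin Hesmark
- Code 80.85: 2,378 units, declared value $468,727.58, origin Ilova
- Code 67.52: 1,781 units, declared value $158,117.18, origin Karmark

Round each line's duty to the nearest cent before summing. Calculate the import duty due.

Line 1 (51.32, Hesmark, 532 kg, $94,988.60):
Base rate for 51.32 is $6.70/kg.
Duty = 532 × $6.70 = $3,564.40.
Line 2 (80.85, Ilova, 2,378 units, $468,727.58):
Base rate for 80.85 is 7.5%.
80.85 has an FTA preferential rate, but origin Ilova is not Karmark; base rate stands.
The additional-duty order on 80.85 targets Quenar, not Ilova; it does not apply.
Duty = $468,727.58 × 7.5% = $35,154.57.
Line 3 (67.52, Karmark, 1,781 units, $158,117.18):
Base rate for 67.52 is 4%.
Origin Karmark qualifies under the Zorador–Karmark agreement and 67.52 is covered: preferential rate Free applies instead.
Duty = $158,117.18 × 0% = $0.00.
Total = $3,564.40 + $35,154.57 + $0.00 = $38,718.97.

$38,718.97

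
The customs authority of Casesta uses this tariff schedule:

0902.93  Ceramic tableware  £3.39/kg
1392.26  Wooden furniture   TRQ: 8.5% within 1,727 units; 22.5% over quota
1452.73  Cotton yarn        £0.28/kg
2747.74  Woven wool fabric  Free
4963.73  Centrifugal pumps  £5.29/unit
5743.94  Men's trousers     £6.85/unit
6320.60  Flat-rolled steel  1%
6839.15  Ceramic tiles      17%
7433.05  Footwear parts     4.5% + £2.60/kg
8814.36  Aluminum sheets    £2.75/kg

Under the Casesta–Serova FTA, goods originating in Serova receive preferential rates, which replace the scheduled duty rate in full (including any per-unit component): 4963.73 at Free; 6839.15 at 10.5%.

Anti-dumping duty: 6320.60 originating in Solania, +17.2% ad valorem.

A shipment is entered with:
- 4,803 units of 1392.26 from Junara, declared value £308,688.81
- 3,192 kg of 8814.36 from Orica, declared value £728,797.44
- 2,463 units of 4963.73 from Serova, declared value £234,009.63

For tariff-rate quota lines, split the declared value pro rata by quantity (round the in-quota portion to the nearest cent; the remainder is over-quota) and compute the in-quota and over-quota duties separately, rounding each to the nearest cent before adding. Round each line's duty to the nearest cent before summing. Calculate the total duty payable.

Line 1 (1392.26, Junara, 4,803 units, £308,688.81):
Code 1392.26 is under a tariff-rate quota (threshold 1,727 units). In-quota: 1,727 units at 8.5%; over-quota: 3,076 units at 22.5%.
Pro-rata value split: in-quota = £308,688.81 × 1,727/4,803 = £110,994.29; over-quota = £308,688.81 − £110,994.29 = £197,694.52.
In-quota duty = £110,994.29 × 8.5% = £9,434.51. Over-quota duty = £197,694.52 × 22.5% = £44,481.27.
Line duty = £9,434.51 + £44,481.27 = £53,915.78.
Line 2 (8814.36, Orica, 3,192 kg, £728,797.44):
Base rate for 8814.36 is £2.75/kg.
Duty = 3,192 × £2.75 = £8,778.00.
Line 3 (4963.73, Serova, 2,463 units, £234,009.63):
Base rate for 4963.73 is £5.29/unit.
Origin Serova qualifies under the Casesta–Serova agreement and 4963.73 is covered: preferential rate Free applies instead.
Duty = £234,009.63 × 0% = £0.00.
Total = £53,915.78 + £8,778.00 + £0.00 = £62,693.78.

£62,693.78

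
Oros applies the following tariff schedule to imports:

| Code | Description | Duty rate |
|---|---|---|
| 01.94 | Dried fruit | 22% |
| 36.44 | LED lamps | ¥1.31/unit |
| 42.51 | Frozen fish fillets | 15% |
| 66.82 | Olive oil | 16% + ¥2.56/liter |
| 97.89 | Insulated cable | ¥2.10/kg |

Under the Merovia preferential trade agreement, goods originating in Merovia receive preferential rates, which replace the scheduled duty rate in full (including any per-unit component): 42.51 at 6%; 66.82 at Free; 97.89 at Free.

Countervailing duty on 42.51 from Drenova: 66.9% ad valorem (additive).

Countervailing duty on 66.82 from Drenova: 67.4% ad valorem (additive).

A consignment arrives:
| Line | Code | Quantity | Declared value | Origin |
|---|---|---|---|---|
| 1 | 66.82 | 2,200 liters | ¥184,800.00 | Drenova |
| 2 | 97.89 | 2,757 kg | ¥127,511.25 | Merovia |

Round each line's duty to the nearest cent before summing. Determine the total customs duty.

¥159,755.20

Line 1 (66.82, Drenova, 2,200 liters, ¥184,800.00):
Base rate for 66.82 is 16% + ¥2.56/liter.
66.82 has an FTA preferential rate, but origin Drenova is not Merovia; base rate stands.
Additional duty on 66.82 from Drenova: +67.4%. Applied ad valorem rate: 16% + 67.4% = 83.4%.
Duty = ¥184,800.00 × 83.4% + 2,200 × ¥2.56 = ¥159,755.20.
Line 2 (97.89, Merovia, 2,757 kg, ¥127,511.25):
Base rate for 97.89 is ¥2.10/kg.
Origin Merovia qualifies under the Oros–Merovia agreement and 97.89 is covered: preferential rate Free applies instead.
Duty = ¥127,511.25 × 0% = ¥0.00.
Total = ¥159,755.20 + ¥0.00 = ¥159,755.20.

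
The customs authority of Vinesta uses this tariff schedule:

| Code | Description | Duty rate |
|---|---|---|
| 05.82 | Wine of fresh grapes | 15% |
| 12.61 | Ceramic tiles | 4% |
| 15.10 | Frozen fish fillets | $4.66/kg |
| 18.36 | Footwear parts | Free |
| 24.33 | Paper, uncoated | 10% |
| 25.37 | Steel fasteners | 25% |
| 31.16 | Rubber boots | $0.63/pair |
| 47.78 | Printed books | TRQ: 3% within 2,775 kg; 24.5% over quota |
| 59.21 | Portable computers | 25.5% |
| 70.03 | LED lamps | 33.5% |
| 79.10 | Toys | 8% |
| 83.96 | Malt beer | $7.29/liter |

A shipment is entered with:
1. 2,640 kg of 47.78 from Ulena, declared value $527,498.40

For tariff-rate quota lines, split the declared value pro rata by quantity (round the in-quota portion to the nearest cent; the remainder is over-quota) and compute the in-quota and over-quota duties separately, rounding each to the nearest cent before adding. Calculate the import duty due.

Line 1 (47.78, Ulena, 2,640 kg, $527,498.40):
Code 47.78 is under a tariff-rate quota (threshold 2,775 kg). Quantity 2,640 kg is within the quota, so the in-quota rate 3% applies to the full value.
Duty = $527,498.40 × 3% = $15,824.95.

$15,824.95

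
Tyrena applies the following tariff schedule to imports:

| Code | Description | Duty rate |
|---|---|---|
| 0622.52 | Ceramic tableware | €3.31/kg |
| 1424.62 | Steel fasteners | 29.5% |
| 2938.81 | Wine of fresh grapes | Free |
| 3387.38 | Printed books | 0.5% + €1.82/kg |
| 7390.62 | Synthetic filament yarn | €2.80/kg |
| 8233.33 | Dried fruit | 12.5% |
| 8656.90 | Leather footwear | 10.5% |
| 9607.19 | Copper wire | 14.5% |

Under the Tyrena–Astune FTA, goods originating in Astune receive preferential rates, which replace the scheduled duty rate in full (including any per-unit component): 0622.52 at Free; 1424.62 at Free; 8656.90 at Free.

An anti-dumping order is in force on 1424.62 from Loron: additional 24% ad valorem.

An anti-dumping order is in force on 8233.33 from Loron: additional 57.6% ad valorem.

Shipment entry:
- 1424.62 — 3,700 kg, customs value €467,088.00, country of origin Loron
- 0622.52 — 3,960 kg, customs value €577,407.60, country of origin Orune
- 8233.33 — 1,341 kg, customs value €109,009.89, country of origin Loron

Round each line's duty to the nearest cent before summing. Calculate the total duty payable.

€339,415.61

Line 1 (1424.62, Loron, 3,700 kg, €467,088.00):
Base rate for 1424.62 is 29.5%.
1424.62 has an FTA preferential rate, but origin Loron is not Astune; base rate stands.
Additional duty on 1424.62 from Loron: +24%. Applied ad valorem rate: 29.5% + 24% = 53.5%.
Duty = €467,088.00 × 53.5% = €249,892.08.
Line 2 (0622.52, Orune, 3,960 kg, €577,407.60):
Base rate for 0622.52 is €3.31/kg.
0622.52 has an FTA preferential rate, but origin Orune is not Astune; base rate stands.
Duty = 3,960 × €3.31 = €13,107.60.
Line 3 (8233.33, Loron, 1,341 kg, €109,009.89):
Base rate for 8233.33 is 12.5%.
Additional duty on 8233.33 from Loron: +57.6%. Applied ad valorem rate: 12.5% + 57.6% = 70.1%.
Duty = €109,009.89 × 70.1% = €76,415.93.
Total = €249,892.08 + €13,107.60 + €76,415.93 = €339,415.61.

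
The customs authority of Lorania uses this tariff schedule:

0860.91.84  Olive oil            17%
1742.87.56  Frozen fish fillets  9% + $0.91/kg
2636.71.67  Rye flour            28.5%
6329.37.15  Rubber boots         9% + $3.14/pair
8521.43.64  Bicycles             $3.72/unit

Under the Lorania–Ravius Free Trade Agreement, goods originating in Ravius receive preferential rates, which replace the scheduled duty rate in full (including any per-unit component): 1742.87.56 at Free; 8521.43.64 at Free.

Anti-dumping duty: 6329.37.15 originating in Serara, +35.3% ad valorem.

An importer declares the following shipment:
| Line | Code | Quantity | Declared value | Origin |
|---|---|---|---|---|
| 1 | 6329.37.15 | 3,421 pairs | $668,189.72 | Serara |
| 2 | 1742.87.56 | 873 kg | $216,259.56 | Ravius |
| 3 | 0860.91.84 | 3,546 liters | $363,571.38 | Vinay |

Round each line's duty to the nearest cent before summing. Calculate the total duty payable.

$368,557.12

Line 1 (6329.37.15, Serara, 3,421 pairs, $668,189.72):
Base rate for 6329.37.15 is 9% + $3.14/pair.
Additional duty on 6329.37.15 from Serara: +35.3%. Applied ad valorem rate: 9% + 35.3% = 44.3%.
Duty = $668,189.72 × 44.3% + 3,421 × $3.14 = $306,749.99.
Line 2 (1742.87.56, Ravius, 873 kg, $216,259.56):
Base rate for 1742.87.56 is 9% + $0.91/kg.
Origin Ravius qualifies under the Lorania–Ravius agreement and 1742.87.56 is covered: preferential rate Free applies instead.
Duty = $216,259.56 × 0% = $0.00.
Line 3 (0860.91.84, Vinay, 3,546 liters, $363,571.38):
Base rate for 0860.91.84 is 17%.
Duty = $363,571.38 × 17% = $61,807.13.
Total = $306,749.99 + $0.00 + $61,807.13 = $368,557.12.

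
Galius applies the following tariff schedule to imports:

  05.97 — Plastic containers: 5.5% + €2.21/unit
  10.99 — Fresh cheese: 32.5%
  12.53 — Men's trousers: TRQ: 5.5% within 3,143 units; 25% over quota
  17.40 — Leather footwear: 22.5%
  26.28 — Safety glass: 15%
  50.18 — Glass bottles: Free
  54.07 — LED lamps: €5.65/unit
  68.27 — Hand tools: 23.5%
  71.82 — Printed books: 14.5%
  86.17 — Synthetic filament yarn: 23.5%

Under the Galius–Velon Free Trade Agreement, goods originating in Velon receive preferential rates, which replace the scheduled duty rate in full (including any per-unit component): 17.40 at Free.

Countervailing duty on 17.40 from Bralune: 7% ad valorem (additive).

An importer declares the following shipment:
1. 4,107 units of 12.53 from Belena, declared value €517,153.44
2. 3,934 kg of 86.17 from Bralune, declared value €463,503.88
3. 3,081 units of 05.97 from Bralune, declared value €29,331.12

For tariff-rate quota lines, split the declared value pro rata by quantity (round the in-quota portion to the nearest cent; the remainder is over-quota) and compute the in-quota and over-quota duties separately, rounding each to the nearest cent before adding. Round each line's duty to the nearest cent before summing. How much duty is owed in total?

€169,459.51

Line 1 (12.53, Belena, 4,107 units, €517,153.44):
Code 12.53 is under a tariff-rate quota (threshold 3,143 units). In-quota: 3,143 units at 5.5%; over-quota: 964 units at 25%.
Pro-rata value split: in-quota = €517,153.44 × 3,143/4,107 = €395,766.56; over-quota = €517,153.44 − €395,766.56 = €121,386.88.
In-quota duty = €395,766.56 × 5.5% = €21,767.16. Over-quota duty = €121,386.88 × 25% = €30,346.72.
Line duty = €21,767.16 + €30,346.72 = €52,113.88.
Line 2 (86.17, Bralune, 3,934 kg, €463,503.88):
Base rate for 86.17 is 23.5%.
Duty = €463,503.88 × 23.5% = €108,923.41.
Line 3 (05.97, Bralune, 3,081 units, €29,331.12):
Base rate for 05.97 is 5.5% + €2.21/unit.
Duty = €29,331.12 × 5.5% + 3,081 × €2.21 = €8,422.22.
Total = €52,113.88 + €108,923.41 + €8,422.22 = €169,459.51.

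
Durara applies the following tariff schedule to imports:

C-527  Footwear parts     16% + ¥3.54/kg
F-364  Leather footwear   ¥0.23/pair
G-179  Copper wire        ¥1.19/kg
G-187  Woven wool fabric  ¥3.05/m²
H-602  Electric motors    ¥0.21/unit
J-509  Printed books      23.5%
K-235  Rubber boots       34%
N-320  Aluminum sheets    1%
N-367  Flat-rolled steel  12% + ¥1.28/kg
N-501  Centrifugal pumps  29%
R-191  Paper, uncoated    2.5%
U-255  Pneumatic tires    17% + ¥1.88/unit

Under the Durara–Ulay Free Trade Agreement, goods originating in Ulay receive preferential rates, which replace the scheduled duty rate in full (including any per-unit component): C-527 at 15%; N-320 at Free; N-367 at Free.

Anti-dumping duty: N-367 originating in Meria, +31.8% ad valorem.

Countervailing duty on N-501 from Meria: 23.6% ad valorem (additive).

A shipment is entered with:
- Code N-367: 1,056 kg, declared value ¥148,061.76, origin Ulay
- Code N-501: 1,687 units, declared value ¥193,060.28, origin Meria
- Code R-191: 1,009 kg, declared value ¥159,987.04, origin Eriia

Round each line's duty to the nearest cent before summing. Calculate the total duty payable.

¥105,549.39

Line 1 (N-367, Ulay, 1,056 kg, ¥148,061.76):
Base rate for N-367 is 12% + ¥1.28/kg.
Origin Ulay qualifies under the Durara–Ulay agreement and N-367 is covered: preferential rate Free applies instead.
The additional-duty order on N-367 targets Meria, not Ulay; it does not apply.
Duty = ¥148,061.76 × 0% = ¥0.00.
Line 2 (N-501, Meria, 1,687 units, ¥193,060.28):
Base rate for N-501 is 29%.
Additional duty on N-501 from Meria: +23.6%. Applied ad valorem rate: 29% + 23.6% = 52.6%.
Duty = ¥193,060.28 × 52.6% = ¥101,549.71.
Line 3 (R-191, Eriia, 1,009 kg, ¥159,987.04):
Base rate for R-191 is 2.5%.
Duty = ¥159,987.04 × 2.5% = ¥3,999.68.
Total = ¥0.00 + ¥101,549.71 + ¥3,999.68 = ¥105,549.39.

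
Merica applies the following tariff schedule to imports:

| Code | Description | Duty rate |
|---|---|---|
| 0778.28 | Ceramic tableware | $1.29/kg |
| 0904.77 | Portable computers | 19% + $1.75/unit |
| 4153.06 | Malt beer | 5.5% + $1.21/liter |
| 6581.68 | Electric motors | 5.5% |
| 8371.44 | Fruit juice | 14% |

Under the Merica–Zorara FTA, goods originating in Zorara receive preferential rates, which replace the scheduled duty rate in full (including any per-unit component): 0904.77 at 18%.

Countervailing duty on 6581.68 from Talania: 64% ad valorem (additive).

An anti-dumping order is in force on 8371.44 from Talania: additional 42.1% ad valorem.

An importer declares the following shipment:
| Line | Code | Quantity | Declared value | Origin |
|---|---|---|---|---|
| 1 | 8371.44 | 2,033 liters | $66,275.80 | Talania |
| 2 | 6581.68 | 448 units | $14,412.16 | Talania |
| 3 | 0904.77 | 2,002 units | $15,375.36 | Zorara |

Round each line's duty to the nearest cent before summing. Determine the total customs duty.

$49,964.73

Line 1 (8371.44, Talania, 2,033 liters, $66,275.80):
Base rate for 8371.44 is 14%.
Additional duty on 8371.44 from Talania: +42.1%. Applied ad valorem rate: 14% + 42.1% = 56.1%.
Duty = $66,275.80 × 56.1% = $37,180.72.
Line 2 (6581.68, Talania, 448 units, $14,412.16):
Base rate for 6581.68 is 5.5%.
Additional duty on 6581.68 from Talania: +64%. Applied ad valorem rate: 5.5% + 64% = 69.5%.
Duty = $14,412.16 × 69.5% = $10,016.45.
Line 3 (0904.77, Zorara, 2,002 units, $15,375.36):
Base rate for 0904.77 is 19% + $1.75/unit.
Origin Zorara qualifies under the Merica–Zorara agreement and 0904.77 is covered: preferential rate 18% applies instead.
Duty = $15,375.36 × 18% = $2,767.56.
Total = $37,180.72 + $10,016.45 + $2,767.56 = $49,964.73.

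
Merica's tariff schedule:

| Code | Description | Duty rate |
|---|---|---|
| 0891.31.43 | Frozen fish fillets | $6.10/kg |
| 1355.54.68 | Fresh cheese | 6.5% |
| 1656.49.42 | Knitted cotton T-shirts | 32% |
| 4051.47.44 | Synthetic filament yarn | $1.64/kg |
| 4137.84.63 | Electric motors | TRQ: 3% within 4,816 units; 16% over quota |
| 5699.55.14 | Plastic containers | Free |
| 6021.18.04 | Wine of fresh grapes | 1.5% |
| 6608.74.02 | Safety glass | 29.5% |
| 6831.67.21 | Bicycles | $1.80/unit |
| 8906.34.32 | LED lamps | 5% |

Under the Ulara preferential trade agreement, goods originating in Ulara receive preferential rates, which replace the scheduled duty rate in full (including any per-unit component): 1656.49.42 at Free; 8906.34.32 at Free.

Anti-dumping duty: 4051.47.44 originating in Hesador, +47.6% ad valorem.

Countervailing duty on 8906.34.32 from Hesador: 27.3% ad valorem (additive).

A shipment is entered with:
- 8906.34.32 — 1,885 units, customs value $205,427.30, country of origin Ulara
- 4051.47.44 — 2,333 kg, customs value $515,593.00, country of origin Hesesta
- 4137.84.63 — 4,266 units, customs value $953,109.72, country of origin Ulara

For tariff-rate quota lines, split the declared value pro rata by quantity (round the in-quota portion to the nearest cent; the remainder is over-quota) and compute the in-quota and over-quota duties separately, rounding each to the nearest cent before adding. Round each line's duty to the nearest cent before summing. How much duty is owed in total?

$32,419.41

Line 1 (8906.34.32, Ulara, 1,885 units, $205,427.30):
Base rate for 8906.34.32 is 5%.
Origin Ulara qualifies under the Merica–Ulara agreement and 8906.34.32 is covered: preferential rate Free applies instead.
The additional-duty order on 8906.34.32 targets Hesador, not Ulara; it does not apply.
Duty = $205,427.30 × 0% = $0.00.
Line 2 (4051.47.44, Hesesta, 2,333 kg, $515,593.00):
Base rate for 4051.47.44 is $1.64/kg.
The additional-duty order on 4051.47.44 targets Hesador, not Hesesta; it does not apply.
Duty = 2,333 × $1.64 = $3,826.12.
Line 3 (4137.84.63, Ulara, 4,266 units, $953,109.72):
Code 4137.84.63 is under a tariff-rate quota (threshold 4,816 units). Quantity 4,266 units is within the quota, so the in-quota rate 3% applies to the full value.
Duty = $953,109.72 × 3% = $28,593.29.
Total = $0.00 + $3,826.12 + $28,593.29 = $32,419.41.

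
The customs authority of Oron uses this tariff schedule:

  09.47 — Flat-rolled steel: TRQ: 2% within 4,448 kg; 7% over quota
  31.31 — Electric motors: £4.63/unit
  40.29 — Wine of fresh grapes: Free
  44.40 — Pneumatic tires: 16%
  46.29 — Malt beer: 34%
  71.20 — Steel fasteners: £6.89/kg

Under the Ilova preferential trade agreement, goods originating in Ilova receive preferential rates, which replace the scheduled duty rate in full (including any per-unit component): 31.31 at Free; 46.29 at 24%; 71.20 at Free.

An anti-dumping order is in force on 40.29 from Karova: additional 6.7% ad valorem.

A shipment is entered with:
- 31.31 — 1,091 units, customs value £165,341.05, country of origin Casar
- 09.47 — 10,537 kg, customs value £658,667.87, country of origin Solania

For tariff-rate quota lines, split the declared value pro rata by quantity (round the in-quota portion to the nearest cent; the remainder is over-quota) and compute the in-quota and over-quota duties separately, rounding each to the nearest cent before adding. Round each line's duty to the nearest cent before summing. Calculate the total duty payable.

Line 1 (31.31, Casar, 1,091 units, £165,341.05):
Base rate for 31.31 is £4.63/unit.
31.31 has an FTA preferential rate, but origin Casar is not Ilova; base rate stands.
Duty = 1,091 × £4.63 = £5,051.33.
Line 2 (09.47, Solania, 10,537 kg, £658,667.87):
Code 09.47 is under a tariff-rate quota (threshold 4,448 kg). In-quota: 4,448 kg at 2%; over-quota: 6,089 kg at 7%.
Pro-rata value split: in-quota = £658,667.87 × 4,448/10,537 = £278,044.48; over-quota = £658,667.87 − £278,044.48 = £380,623.39.
In-quota duty = £278,044.48 × 2% = £5,560.89. Over-quota duty = £380,623.39 × 7% = £26,643.64.
Line duty = £5,560.89 + £26,643.64 = £32,204.53.
Total = £5,051.33 + £32,204.53 = £37,255.86.

£37,255.86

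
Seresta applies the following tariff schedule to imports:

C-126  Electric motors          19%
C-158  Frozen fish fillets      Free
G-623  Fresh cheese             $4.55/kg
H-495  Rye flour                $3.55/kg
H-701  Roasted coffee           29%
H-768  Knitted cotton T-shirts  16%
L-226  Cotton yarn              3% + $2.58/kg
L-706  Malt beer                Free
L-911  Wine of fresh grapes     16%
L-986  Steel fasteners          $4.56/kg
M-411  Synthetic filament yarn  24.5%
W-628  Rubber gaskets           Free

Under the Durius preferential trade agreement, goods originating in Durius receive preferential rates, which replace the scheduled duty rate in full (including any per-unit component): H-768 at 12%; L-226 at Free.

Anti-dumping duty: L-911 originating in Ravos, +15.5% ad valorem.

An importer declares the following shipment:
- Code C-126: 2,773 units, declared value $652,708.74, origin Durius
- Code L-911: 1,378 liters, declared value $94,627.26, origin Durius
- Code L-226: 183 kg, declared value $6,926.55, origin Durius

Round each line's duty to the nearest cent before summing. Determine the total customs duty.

Line 1 (C-126, Durius, 2,773 units, $652,708.74):
Base rate for C-126 is 19%.
Origin Durius is the FTA partner but C-126 is not on the preference list; base rate stands.
Duty = $652,708.74 × 19% = $124,014.66.
Line 2 (L-911, Durius, 1,378 liters, $94,627.26):
Base rate for L-911 is 16%.
Origin Durius is the FTA partner but L-911 is not on the preference list; base rate stands.
The additional-duty order on L-911 targets Ravos, not Durius; it does not apply.
Duty = $94,627.26 × 16% = $15,140.36.
Line 3 (L-226, Durius, 183 kg, $6,926.55):
Base rate for L-226 is 3% + $2.58/kg.
Origin Durius qualifies under the Seresta–Durius agreement and L-226 is covered: preferential rate Free applies instead.
Duty = $6,926.55 × 0% = $0.00.
Total = $124,014.66 + $15,140.36 + $0.00 = $139,155.02.

$139,155.02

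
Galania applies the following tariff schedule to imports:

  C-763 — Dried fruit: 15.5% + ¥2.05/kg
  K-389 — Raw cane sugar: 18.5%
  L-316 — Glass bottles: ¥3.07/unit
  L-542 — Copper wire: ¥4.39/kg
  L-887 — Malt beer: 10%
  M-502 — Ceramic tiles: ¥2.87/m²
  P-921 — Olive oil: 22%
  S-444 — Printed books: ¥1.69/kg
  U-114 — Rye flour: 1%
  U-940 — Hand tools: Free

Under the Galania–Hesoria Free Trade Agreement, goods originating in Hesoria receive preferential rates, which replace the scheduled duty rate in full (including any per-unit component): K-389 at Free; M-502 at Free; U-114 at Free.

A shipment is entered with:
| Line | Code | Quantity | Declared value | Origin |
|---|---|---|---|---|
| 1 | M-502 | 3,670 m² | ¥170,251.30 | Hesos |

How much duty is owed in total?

Line 1 (M-502, Hesos, 3,670 m², ¥170,251.30):
Base rate for M-502 is ¥2.87/m².
M-502 has an FTA preferential rate, but origin Hesos is not Hesoria; base rate stands.
Duty = 3,670 × ¥2.87 = ¥10,532.90.

¥10,532.90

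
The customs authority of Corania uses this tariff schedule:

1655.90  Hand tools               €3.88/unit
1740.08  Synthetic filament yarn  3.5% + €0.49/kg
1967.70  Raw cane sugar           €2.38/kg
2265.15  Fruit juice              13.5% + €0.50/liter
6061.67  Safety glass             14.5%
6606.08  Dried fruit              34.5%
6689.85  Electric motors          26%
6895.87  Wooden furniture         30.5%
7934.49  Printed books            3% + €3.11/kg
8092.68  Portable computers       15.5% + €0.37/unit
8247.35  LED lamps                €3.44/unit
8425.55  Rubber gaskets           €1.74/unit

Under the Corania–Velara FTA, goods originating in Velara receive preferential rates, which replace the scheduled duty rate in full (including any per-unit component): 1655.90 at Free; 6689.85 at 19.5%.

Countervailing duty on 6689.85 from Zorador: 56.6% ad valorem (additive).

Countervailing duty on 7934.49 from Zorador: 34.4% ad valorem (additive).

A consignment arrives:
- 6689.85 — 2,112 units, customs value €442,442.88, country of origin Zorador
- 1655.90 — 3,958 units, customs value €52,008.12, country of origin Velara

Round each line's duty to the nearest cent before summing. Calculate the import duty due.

€365,457.82

Line 1 (6689.85, Zorador, 2,112 units, €442,442.88):
Base rate for 6689.85 is 26%.
6689.85 has an FTA preferential rate, but origin Zorador is not Velara; base rate stands.
Additional duty on 6689.85 from Zorador: +56.6%. Applied ad valorem rate: 26% + 56.6% = 82.6%.
Duty = €442,442.88 × 82.6% = €365,457.82.
Line 2 (1655.90, Velara, 3,958 units, €52,008.12):
Base rate for 1655.90 is €3.88/unit.
Origin Velara qualifies under the Corania–Velara agreement and 1655.90 is covered: preferential rate Free applies instead.
Duty = €52,008.12 × 0% = €0.00.
Total = €365,457.82 + €0.00 = €365,457.82.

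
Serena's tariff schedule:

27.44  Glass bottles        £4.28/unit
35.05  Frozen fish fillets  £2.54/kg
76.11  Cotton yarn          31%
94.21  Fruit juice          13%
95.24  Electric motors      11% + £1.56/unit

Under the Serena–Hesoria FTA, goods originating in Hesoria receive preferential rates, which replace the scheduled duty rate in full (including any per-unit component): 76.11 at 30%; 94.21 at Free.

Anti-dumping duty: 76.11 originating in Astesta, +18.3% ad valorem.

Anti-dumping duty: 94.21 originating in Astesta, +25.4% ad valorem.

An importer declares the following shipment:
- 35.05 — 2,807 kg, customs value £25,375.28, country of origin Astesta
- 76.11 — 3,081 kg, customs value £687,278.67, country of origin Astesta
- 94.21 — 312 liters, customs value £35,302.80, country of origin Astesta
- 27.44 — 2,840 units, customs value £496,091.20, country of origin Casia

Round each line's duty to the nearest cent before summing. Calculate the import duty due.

£371,669.64

Line 1 (35.05, Astesta, 2,807 kg, £25,375.28):
Base rate for 35.05 is £2.54/kg.
Duty = 2,807 × £2.54 = £7,129.78.
Line 2 (76.11, Astesta, 3,081 kg, £687,278.67):
Base rate for 76.11 is 31%.
76.11 has an FTA preferential rate, but origin Astesta is not Hesoria; base rate stands.
Additional duty on 76.11 from Astesta: +18.3%. Applied ad valorem rate: 31% + 18.3% = 49.3%.
Duty = £687,278.67 × 49.3% = £338,828.38.
Line 3 (94.21, Astesta, 312 liters, £35,302.80):
Base rate for 94.21 is 13%.
94.21 has an FTA preferential rate, but origin Astesta is not Hesoria; base rate stands.
Additional duty on 94.21 from Astesta: +25.4%. Applied ad valorem rate: 13% + 25.4% = 38.4%.
Duty = £35,302.80 × 38.4% = £13,556.28.
Line 4 (27.44, Casia, 2,840 units, £496,091.20):
Base rate for 27.44 is £4.28/unit.
Duty = 2,840 × £4.28 = £12,155.20.
Total = £7,129.78 + £338,828.38 + £13,556.28 + £12,155.20 = £371,669.64.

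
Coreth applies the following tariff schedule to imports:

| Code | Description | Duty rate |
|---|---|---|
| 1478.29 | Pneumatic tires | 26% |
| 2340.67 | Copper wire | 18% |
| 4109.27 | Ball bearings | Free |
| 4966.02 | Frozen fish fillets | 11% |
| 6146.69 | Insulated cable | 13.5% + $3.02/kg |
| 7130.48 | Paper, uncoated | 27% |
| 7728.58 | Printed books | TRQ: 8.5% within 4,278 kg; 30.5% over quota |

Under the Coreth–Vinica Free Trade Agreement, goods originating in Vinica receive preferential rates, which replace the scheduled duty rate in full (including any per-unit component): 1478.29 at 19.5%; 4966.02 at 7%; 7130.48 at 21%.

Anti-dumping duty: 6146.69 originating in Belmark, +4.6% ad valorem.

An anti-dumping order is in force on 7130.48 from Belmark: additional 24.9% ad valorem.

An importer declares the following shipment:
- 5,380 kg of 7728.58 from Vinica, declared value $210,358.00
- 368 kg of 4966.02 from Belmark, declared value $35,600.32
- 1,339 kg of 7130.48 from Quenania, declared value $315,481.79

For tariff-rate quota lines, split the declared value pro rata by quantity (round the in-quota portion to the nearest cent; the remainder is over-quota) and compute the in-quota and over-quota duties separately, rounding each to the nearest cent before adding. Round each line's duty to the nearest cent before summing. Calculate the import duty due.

Line 1 (7728.58, Vinica, 5,380 kg, $210,358.00):
Code 7728.58 is under a tariff-rate quota (threshold 4,278 kg). In-quota: 4,278 kg at 8.5%; over-quota: 1,102 kg at 30.5%.
Pro-rata value split: in-quota = $210,358.00 × 4,278/5,380 = $167,269.80; over-quota = $210,358.00 − $167,269.80 = $43,088.20.
In-quota duty = $167,269.80 × 8.5% = $14,217.93. Over-quota duty = $43,088.20 × 30.5% = $13,141.90.
Line duty = $14,217.93 + $13,141.90 = $27,359.83.
Line 2 (4966.02, Belmark, 368 kg, $35,600.32):
Base rate for 4966.02 is 11%.
4966.02 has an FTA preferential rate, but origin Belmark is not Vinica; base rate stands.
Duty = $35,600.32 × 11% = $3,916.04.
Line 3 (7130.48, Quenania, 1,339 kg, $315,481.79):
Base rate for 7130.48 is 27%.
7130.48 has an FTA preferential rate, but origin Quenania is not Vinica; base rate stands.
The additional-duty order on 7130.48 targets Belmark, not Quenania; it does not apply.
Duty = $315,481.79 × 27% = $85,180.08.
Total = $27,359.83 + $3,916.04 + $85,180.08 = $116,455.95.

$116,455.95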